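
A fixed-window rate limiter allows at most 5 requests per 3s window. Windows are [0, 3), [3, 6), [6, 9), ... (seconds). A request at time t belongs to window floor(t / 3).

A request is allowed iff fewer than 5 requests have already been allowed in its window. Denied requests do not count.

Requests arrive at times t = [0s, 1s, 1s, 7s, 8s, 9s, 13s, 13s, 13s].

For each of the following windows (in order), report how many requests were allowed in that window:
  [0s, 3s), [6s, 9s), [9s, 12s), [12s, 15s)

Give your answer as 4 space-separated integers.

Answer: 3 2 1 3

Derivation:
Processing requests:
  req#1 t=0s (window 0): ALLOW
  req#2 t=1s (window 0): ALLOW
  req#3 t=1s (window 0): ALLOW
  req#4 t=7s (window 2): ALLOW
  req#5 t=8s (window 2): ALLOW
  req#6 t=9s (window 3): ALLOW
  req#7 t=13s (window 4): ALLOW
  req#8 t=13s (window 4): ALLOW
  req#9 t=13s (window 4): ALLOW

Allowed counts by window: 3 2 1 3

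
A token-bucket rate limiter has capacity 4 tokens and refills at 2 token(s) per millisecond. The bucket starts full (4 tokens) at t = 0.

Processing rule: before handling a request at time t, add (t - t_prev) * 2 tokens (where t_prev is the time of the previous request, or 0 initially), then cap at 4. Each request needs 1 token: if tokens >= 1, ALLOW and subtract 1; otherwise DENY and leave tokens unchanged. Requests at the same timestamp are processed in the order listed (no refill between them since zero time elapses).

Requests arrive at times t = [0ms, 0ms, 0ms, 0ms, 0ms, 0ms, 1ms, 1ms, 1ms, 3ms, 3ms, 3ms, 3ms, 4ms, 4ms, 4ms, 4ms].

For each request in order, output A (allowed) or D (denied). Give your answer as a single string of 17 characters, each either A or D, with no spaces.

Answer: AAAADDAADAAAAAADD

Derivation:
Simulating step by step:
  req#1 t=0ms: ALLOW
  req#2 t=0ms: ALLOW
  req#3 t=0ms: ALLOW
  req#4 t=0ms: ALLOW
  req#5 t=0ms: DENY
  req#6 t=0ms: DENY
  req#7 t=1ms: ALLOW
  req#8 t=1ms: ALLOW
  req#9 t=1ms: DENY
  req#10 t=3ms: ALLOW
  req#11 t=3ms: ALLOW
  req#12 t=3ms: ALLOW
  req#13 t=3ms: ALLOW
  req#14 t=4ms: ALLOW
  req#15 t=4ms: ALLOW
  req#16 t=4ms: DENY
  req#17 t=4ms: DENY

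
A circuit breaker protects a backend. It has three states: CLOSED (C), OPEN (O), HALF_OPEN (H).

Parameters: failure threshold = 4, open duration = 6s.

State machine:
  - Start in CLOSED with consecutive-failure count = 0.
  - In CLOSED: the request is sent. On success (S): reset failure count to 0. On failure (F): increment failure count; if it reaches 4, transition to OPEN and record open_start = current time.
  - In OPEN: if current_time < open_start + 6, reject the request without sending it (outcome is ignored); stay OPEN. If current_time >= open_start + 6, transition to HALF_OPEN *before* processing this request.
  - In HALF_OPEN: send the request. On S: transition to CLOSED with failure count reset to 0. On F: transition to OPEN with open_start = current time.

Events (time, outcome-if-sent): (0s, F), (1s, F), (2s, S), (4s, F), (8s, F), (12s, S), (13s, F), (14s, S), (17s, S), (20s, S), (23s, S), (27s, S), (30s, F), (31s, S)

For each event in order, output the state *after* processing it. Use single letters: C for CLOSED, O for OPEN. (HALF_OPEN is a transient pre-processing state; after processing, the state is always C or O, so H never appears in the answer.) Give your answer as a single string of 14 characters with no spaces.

Answer: CCCCCCCCCCCCCC

Derivation:
State after each event:
  event#1 t=0s outcome=F: state=CLOSED
  event#2 t=1s outcome=F: state=CLOSED
  event#3 t=2s outcome=S: state=CLOSED
  event#4 t=4s outcome=F: state=CLOSED
  event#5 t=8s outcome=F: state=CLOSED
  event#6 t=12s outcome=S: state=CLOSED
  event#7 t=13s outcome=F: state=CLOSED
  event#8 t=14s outcome=S: state=CLOSED
  event#9 t=17s outcome=S: state=CLOSED
  event#10 t=20s outcome=S: state=CLOSED
  event#11 t=23s outcome=S: state=CLOSED
  event#12 t=27s outcome=S: state=CLOSED
  event#13 t=30s outcome=F: state=CLOSED
  event#14 t=31s outcome=S: state=CLOSED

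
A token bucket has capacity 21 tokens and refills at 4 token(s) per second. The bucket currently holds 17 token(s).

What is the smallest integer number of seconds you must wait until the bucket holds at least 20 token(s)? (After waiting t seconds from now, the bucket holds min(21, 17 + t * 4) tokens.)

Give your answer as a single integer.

Answer: 1

Derivation:
Need 17 + t * 4 >= 20, so t >= 3/4.
Smallest integer t = ceil(3/4) = 1.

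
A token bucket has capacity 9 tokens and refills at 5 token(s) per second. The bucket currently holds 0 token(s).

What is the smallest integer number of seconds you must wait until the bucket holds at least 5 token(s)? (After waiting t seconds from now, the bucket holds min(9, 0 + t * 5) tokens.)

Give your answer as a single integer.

Need 0 + t * 5 >= 5, so t >= 5/5.
Smallest integer t = ceil(5/5) = 1.

Answer: 1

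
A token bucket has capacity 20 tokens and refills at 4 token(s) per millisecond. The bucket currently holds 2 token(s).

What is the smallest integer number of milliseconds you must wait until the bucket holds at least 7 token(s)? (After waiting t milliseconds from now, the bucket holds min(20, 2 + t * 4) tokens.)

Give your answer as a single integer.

Need 2 + t * 4 >= 7, so t >= 5/4.
Smallest integer t = ceil(5/4) = 2.

Answer: 2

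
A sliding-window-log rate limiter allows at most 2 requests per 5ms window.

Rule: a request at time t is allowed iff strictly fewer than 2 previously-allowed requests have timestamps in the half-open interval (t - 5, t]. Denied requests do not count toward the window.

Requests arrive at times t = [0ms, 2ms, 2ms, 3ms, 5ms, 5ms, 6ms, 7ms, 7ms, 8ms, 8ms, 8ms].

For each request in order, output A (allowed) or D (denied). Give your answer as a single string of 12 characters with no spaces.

Tracking allowed requests in the window:
  req#1 t=0ms: ALLOW
  req#2 t=2ms: ALLOW
  req#3 t=2ms: DENY
  req#4 t=3ms: DENY
  req#5 t=5ms: ALLOW
  req#6 t=5ms: DENY
  req#7 t=6ms: DENY
  req#8 t=7ms: ALLOW
  req#9 t=7ms: DENY
  req#10 t=8ms: DENY
  req#11 t=8ms: DENY
  req#12 t=8ms: DENY

Answer: AADDADDADDDD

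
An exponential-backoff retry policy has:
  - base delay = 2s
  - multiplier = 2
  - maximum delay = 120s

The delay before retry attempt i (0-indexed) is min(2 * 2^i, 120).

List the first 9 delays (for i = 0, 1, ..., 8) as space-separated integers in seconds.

Answer: 2 4 8 16 32 64 120 120 120

Derivation:
Computing each delay:
  i=0: min(2*2^0, 120) = 2
  i=1: min(2*2^1, 120) = 4
  i=2: min(2*2^2, 120) = 8
  i=3: min(2*2^3, 120) = 16
  i=4: min(2*2^4, 120) = 32
  i=5: min(2*2^5, 120) = 64
  i=6: min(2*2^6, 120) = 120
  i=7: min(2*2^7, 120) = 120
  i=8: min(2*2^8, 120) = 120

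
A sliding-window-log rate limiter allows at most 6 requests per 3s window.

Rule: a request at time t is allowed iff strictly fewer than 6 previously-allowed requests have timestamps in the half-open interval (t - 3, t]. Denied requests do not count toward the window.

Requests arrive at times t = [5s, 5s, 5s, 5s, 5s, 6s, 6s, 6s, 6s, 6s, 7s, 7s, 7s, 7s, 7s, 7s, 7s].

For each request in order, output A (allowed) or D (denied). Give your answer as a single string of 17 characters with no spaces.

Tracking allowed requests in the window:
  req#1 t=5s: ALLOW
  req#2 t=5s: ALLOW
  req#3 t=5s: ALLOW
  req#4 t=5s: ALLOW
  req#5 t=5s: ALLOW
  req#6 t=6s: ALLOW
  req#7 t=6s: DENY
  req#8 t=6s: DENY
  req#9 t=6s: DENY
  req#10 t=6s: DENY
  req#11 t=7s: DENY
  req#12 t=7s: DENY
  req#13 t=7s: DENY
  req#14 t=7s: DENY
  req#15 t=7s: DENY
  req#16 t=7s: DENY
  req#17 t=7s: DENY

Answer: AAAAAADDDDDDDDDDD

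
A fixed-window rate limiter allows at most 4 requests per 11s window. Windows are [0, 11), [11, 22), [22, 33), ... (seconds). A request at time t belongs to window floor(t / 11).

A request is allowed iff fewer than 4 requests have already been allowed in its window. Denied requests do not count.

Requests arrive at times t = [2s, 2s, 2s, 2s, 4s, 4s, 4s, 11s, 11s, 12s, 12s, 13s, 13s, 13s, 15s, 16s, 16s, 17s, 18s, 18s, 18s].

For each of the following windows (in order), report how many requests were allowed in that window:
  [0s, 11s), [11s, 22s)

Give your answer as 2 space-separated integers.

Processing requests:
  req#1 t=2s (window 0): ALLOW
  req#2 t=2s (window 0): ALLOW
  req#3 t=2s (window 0): ALLOW
  req#4 t=2s (window 0): ALLOW
  req#5 t=4s (window 0): DENY
  req#6 t=4s (window 0): DENY
  req#7 t=4s (window 0): DENY
  req#8 t=11s (window 1): ALLOW
  req#9 t=11s (window 1): ALLOW
  req#10 t=12s (window 1): ALLOW
  req#11 t=12s (window 1): ALLOW
  req#12 t=13s (window 1): DENY
  req#13 t=13s (window 1): DENY
  req#14 t=13s (window 1): DENY
  req#15 t=15s (window 1): DENY
  req#16 t=16s (window 1): DENY
  req#17 t=16s (window 1): DENY
  req#18 t=17s (window 1): DENY
  req#19 t=18s (window 1): DENY
  req#20 t=18s (window 1): DENY
  req#21 t=18s (window 1): DENY

Allowed counts by window: 4 4

Answer: 4 4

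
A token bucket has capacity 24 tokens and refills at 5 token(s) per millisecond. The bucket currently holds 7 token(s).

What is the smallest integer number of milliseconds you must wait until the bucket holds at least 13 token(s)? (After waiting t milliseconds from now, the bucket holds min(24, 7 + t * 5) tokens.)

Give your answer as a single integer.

Need 7 + t * 5 >= 13, so t >= 6/5.
Smallest integer t = ceil(6/5) = 2.

Answer: 2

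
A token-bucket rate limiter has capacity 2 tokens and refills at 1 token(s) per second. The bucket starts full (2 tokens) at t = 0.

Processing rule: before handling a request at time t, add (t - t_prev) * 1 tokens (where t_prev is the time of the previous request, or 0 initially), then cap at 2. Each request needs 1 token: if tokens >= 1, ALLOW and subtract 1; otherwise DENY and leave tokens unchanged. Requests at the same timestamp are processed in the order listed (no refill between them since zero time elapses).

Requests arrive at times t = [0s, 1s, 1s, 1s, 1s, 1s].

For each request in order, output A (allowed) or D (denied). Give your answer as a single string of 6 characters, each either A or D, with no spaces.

Simulating step by step:
  req#1 t=0s: ALLOW
  req#2 t=1s: ALLOW
  req#3 t=1s: ALLOW
  req#4 t=1s: DENY
  req#5 t=1s: DENY
  req#6 t=1s: DENY

Answer: AAADDD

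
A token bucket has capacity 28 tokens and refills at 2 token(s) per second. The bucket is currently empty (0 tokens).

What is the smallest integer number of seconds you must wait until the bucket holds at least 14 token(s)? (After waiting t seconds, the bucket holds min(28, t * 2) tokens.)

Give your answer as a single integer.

Need t * 2 >= 14, so t >= 14/2.
Smallest integer t = ceil(14/2) = 7.

Answer: 7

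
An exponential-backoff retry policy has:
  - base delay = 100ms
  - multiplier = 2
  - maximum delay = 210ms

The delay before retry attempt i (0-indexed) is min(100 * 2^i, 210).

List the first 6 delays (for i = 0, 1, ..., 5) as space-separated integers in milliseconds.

Answer: 100 200 210 210 210 210

Derivation:
Computing each delay:
  i=0: min(100*2^0, 210) = 100
  i=1: min(100*2^1, 210) = 200
  i=2: min(100*2^2, 210) = 210
  i=3: min(100*2^3, 210) = 210
  i=4: min(100*2^4, 210) = 210
  i=5: min(100*2^5, 210) = 210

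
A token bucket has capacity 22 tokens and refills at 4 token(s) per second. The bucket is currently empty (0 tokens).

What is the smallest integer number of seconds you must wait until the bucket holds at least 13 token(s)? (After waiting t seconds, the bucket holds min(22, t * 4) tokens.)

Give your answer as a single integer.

Answer: 4

Derivation:
Need t * 4 >= 13, so t >= 13/4.
Smallest integer t = ceil(13/4) = 4.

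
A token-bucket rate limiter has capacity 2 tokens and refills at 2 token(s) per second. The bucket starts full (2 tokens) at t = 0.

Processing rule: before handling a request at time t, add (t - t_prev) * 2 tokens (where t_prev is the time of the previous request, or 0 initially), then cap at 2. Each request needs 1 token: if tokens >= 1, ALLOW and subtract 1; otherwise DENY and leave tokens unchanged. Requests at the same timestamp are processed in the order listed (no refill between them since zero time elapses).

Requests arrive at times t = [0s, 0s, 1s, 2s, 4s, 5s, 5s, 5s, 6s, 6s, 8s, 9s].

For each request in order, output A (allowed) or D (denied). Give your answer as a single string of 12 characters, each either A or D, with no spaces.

Answer: AAAAAAADAAAA

Derivation:
Simulating step by step:
  req#1 t=0s: ALLOW
  req#2 t=0s: ALLOW
  req#3 t=1s: ALLOW
  req#4 t=2s: ALLOW
  req#5 t=4s: ALLOW
  req#6 t=5s: ALLOW
  req#7 t=5s: ALLOW
  req#8 t=5s: DENY
  req#9 t=6s: ALLOW
  req#10 t=6s: ALLOW
  req#11 t=8s: ALLOW
  req#12 t=9s: ALLOW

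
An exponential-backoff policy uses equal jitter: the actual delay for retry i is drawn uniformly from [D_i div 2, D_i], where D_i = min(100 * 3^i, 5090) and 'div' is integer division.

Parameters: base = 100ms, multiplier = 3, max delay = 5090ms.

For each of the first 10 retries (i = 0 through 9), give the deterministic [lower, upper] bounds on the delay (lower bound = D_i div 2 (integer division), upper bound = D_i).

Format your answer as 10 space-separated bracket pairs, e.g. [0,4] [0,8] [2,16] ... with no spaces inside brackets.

Computing bounds per retry:
  i=0: D_i=min(100*3^0,5090)=100, bounds=[50,100]
  i=1: D_i=min(100*3^1,5090)=300, bounds=[150,300]
  i=2: D_i=min(100*3^2,5090)=900, bounds=[450,900]
  i=3: D_i=min(100*3^3,5090)=2700, bounds=[1350,2700]
  i=4: D_i=min(100*3^4,5090)=5090, bounds=[2545,5090]
  i=5: D_i=min(100*3^5,5090)=5090, bounds=[2545,5090]
  i=6: D_i=min(100*3^6,5090)=5090, bounds=[2545,5090]
  i=7: D_i=min(100*3^7,5090)=5090, bounds=[2545,5090]
  i=8: D_i=min(100*3^8,5090)=5090, bounds=[2545,5090]
  i=9: D_i=min(100*3^9,5090)=5090, bounds=[2545,5090]

Answer: [50,100] [150,300] [450,900] [1350,2700] [2545,5090] [2545,5090] [2545,5090] [2545,5090] [2545,5090] [2545,5090]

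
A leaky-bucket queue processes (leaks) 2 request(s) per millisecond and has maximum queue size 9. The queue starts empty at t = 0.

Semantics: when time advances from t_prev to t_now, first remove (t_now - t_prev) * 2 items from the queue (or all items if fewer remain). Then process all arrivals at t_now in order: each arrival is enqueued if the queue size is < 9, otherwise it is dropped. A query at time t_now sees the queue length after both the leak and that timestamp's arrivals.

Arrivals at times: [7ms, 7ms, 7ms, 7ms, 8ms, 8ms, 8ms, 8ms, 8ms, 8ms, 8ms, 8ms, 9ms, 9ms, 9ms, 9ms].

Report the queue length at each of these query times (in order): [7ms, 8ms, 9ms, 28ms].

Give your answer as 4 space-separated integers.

Answer: 4 9 9 0

Derivation:
Queue lengths at query times:
  query t=7ms: backlog = 4
  query t=8ms: backlog = 9
  query t=9ms: backlog = 9
  query t=28ms: backlog = 0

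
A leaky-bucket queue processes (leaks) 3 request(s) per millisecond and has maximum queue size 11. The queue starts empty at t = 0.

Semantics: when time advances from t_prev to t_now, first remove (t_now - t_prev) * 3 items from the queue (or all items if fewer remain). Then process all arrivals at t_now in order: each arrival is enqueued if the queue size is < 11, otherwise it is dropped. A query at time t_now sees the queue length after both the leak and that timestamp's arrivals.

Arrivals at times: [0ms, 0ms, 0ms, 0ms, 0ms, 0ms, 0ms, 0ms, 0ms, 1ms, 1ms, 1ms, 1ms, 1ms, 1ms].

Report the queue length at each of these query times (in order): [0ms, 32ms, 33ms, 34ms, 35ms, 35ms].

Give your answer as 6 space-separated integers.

Queue lengths at query times:
  query t=0ms: backlog = 9
  query t=32ms: backlog = 0
  query t=33ms: backlog = 0
  query t=34ms: backlog = 0
  query t=35ms: backlog = 0
  query t=35ms: backlog = 0

Answer: 9 0 0 0 0 0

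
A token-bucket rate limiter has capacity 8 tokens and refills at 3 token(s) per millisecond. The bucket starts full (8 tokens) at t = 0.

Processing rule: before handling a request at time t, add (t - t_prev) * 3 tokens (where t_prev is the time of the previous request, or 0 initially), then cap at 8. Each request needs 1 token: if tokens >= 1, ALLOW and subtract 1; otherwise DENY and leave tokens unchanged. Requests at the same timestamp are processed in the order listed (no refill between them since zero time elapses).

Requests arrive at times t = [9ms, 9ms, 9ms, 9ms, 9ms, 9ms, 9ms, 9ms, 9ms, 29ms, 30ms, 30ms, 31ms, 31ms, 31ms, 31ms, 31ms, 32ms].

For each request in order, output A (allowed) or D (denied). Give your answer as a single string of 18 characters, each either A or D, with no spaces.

Simulating step by step:
  req#1 t=9ms: ALLOW
  req#2 t=9ms: ALLOW
  req#3 t=9ms: ALLOW
  req#4 t=9ms: ALLOW
  req#5 t=9ms: ALLOW
  req#6 t=9ms: ALLOW
  req#7 t=9ms: ALLOW
  req#8 t=9ms: ALLOW
  req#9 t=9ms: DENY
  req#10 t=29ms: ALLOW
  req#11 t=30ms: ALLOW
  req#12 t=30ms: ALLOW
  req#13 t=31ms: ALLOW
  req#14 t=31ms: ALLOW
  req#15 t=31ms: ALLOW
  req#16 t=31ms: ALLOW
  req#17 t=31ms: ALLOW
  req#18 t=32ms: ALLOW

Answer: AAAAAAAADAAAAAAAAA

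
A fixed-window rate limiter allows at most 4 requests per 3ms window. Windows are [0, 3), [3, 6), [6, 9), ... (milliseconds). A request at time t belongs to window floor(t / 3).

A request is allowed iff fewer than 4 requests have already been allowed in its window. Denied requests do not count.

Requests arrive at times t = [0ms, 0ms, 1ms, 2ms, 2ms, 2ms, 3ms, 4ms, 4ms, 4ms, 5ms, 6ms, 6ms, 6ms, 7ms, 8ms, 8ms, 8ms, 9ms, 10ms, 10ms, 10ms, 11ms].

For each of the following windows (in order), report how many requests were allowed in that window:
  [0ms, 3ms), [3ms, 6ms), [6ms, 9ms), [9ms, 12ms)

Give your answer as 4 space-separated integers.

Answer: 4 4 4 4

Derivation:
Processing requests:
  req#1 t=0ms (window 0): ALLOW
  req#2 t=0ms (window 0): ALLOW
  req#3 t=1ms (window 0): ALLOW
  req#4 t=2ms (window 0): ALLOW
  req#5 t=2ms (window 0): DENY
  req#6 t=2ms (window 0): DENY
  req#7 t=3ms (window 1): ALLOW
  req#8 t=4ms (window 1): ALLOW
  req#9 t=4ms (window 1): ALLOW
  req#10 t=4ms (window 1): ALLOW
  req#11 t=5ms (window 1): DENY
  req#12 t=6ms (window 2): ALLOW
  req#13 t=6ms (window 2): ALLOW
  req#14 t=6ms (window 2): ALLOW
  req#15 t=7ms (window 2): ALLOW
  req#16 t=8ms (window 2): DENY
  req#17 t=8ms (window 2): DENY
  req#18 t=8ms (window 2): DENY
  req#19 t=9ms (window 3): ALLOW
  req#20 t=10ms (window 3): ALLOW
  req#21 t=10ms (window 3): ALLOW
  req#22 t=10ms (window 3): ALLOW
  req#23 t=11ms (window 3): DENY

Allowed counts by window: 4 4 4 4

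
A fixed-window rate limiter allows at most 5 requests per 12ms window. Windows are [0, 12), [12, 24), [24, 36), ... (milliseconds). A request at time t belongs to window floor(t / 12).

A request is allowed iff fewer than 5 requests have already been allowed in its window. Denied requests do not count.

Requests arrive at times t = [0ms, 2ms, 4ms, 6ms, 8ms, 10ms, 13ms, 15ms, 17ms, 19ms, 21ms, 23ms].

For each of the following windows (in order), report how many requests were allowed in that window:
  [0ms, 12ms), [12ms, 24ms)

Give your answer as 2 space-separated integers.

Processing requests:
  req#1 t=0ms (window 0): ALLOW
  req#2 t=2ms (window 0): ALLOW
  req#3 t=4ms (window 0): ALLOW
  req#4 t=6ms (window 0): ALLOW
  req#5 t=8ms (window 0): ALLOW
  req#6 t=10ms (window 0): DENY
  req#7 t=13ms (window 1): ALLOW
  req#8 t=15ms (window 1): ALLOW
  req#9 t=17ms (window 1): ALLOW
  req#10 t=19ms (window 1): ALLOW
  req#11 t=21ms (window 1): ALLOW
  req#12 t=23ms (window 1): DENY

Allowed counts by window: 5 5

Answer: 5 5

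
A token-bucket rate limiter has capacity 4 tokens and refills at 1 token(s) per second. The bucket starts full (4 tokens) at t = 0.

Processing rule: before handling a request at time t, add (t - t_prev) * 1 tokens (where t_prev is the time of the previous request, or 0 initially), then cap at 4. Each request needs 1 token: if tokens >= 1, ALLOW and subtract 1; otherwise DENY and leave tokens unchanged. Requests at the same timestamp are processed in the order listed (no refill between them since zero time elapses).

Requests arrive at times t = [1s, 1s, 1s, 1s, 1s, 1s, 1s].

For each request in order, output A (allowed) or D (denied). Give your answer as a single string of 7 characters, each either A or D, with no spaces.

Answer: AAAADDD

Derivation:
Simulating step by step:
  req#1 t=1s: ALLOW
  req#2 t=1s: ALLOW
  req#3 t=1s: ALLOW
  req#4 t=1s: ALLOW
  req#5 t=1s: DENY
  req#6 t=1s: DENY
  req#7 t=1s: DENY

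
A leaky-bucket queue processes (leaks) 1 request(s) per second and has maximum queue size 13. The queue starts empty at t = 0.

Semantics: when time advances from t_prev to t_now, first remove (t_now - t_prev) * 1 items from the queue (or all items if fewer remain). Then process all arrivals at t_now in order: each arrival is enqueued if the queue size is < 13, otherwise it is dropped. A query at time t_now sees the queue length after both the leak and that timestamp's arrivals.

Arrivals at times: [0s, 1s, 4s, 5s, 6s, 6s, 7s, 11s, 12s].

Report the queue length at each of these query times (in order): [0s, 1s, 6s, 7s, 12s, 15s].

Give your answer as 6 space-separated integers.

Answer: 1 1 2 2 1 0

Derivation:
Queue lengths at query times:
  query t=0s: backlog = 1
  query t=1s: backlog = 1
  query t=6s: backlog = 2
  query t=7s: backlog = 2
  query t=12s: backlog = 1
  query t=15s: backlog = 0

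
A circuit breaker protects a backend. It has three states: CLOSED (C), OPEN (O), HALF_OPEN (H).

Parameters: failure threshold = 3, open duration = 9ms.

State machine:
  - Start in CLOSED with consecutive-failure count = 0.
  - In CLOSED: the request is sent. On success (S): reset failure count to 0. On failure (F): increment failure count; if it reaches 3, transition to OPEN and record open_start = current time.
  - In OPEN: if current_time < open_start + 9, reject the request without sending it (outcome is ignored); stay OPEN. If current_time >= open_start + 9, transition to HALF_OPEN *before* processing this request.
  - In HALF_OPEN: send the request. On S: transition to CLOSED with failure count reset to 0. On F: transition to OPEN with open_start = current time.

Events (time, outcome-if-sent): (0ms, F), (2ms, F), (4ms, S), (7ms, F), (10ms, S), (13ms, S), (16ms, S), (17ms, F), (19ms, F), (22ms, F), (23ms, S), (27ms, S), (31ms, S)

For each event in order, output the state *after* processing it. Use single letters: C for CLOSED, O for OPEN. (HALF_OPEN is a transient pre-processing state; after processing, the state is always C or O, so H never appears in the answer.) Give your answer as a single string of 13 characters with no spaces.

Answer: CCCCCCCCCOOOC

Derivation:
State after each event:
  event#1 t=0ms outcome=F: state=CLOSED
  event#2 t=2ms outcome=F: state=CLOSED
  event#3 t=4ms outcome=S: state=CLOSED
  event#4 t=7ms outcome=F: state=CLOSED
  event#5 t=10ms outcome=S: state=CLOSED
  event#6 t=13ms outcome=S: state=CLOSED
  event#7 t=16ms outcome=S: state=CLOSED
  event#8 t=17ms outcome=F: state=CLOSED
  event#9 t=19ms outcome=F: state=CLOSED
  event#10 t=22ms outcome=F: state=OPEN
  event#11 t=23ms outcome=S: state=OPEN
  event#12 t=27ms outcome=S: state=OPEN
  event#13 t=31ms outcome=S: state=CLOSED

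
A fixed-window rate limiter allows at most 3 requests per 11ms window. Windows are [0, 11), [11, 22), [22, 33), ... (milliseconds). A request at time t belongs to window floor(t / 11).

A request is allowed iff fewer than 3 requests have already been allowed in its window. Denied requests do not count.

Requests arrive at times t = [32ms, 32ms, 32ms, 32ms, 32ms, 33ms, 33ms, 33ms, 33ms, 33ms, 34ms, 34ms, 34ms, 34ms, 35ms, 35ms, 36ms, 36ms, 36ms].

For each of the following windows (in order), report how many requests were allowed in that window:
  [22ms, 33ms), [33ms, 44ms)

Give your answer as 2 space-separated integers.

Answer: 3 3

Derivation:
Processing requests:
  req#1 t=32ms (window 2): ALLOW
  req#2 t=32ms (window 2): ALLOW
  req#3 t=32ms (window 2): ALLOW
  req#4 t=32ms (window 2): DENY
  req#5 t=32ms (window 2): DENY
  req#6 t=33ms (window 3): ALLOW
  req#7 t=33ms (window 3): ALLOW
  req#8 t=33ms (window 3): ALLOW
  req#9 t=33ms (window 3): DENY
  req#10 t=33ms (window 3): DENY
  req#11 t=34ms (window 3): DENY
  req#12 t=34ms (window 3): DENY
  req#13 t=34ms (window 3): DENY
  req#14 t=34ms (window 3): DENY
  req#15 t=35ms (window 3): DENY
  req#16 t=35ms (window 3): DENY
  req#17 t=36ms (window 3): DENY
  req#18 t=36ms (window 3): DENY
  req#19 t=36ms (window 3): DENY

Allowed counts by window: 3 3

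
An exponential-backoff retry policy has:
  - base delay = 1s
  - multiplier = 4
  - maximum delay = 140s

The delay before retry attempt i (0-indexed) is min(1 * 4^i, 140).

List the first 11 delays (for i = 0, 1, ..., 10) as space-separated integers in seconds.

Answer: 1 4 16 64 140 140 140 140 140 140 140

Derivation:
Computing each delay:
  i=0: min(1*4^0, 140) = 1
  i=1: min(1*4^1, 140) = 4
  i=2: min(1*4^2, 140) = 16
  i=3: min(1*4^3, 140) = 64
  i=4: min(1*4^4, 140) = 140
  i=5: min(1*4^5, 140) = 140
  i=6: min(1*4^6, 140) = 140
  i=7: min(1*4^7, 140) = 140
  i=8: min(1*4^8, 140) = 140
  i=9: min(1*4^9, 140) = 140
  i=10: min(1*4^10, 140) = 140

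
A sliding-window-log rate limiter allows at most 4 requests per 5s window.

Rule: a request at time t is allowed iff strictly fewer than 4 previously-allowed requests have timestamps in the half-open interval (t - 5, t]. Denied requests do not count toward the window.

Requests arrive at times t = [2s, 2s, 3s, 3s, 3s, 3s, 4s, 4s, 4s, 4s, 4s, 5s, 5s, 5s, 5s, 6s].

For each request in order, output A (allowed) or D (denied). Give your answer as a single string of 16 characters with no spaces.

Tracking allowed requests in the window:
  req#1 t=2s: ALLOW
  req#2 t=2s: ALLOW
  req#3 t=3s: ALLOW
  req#4 t=3s: ALLOW
  req#5 t=3s: DENY
  req#6 t=3s: DENY
  req#7 t=4s: DENY
  req#8 t=4s: DENY
  req#9 t=4s: DENY
  req#10 t=4s: DENY
  req#11 t=4s: DENY
  req#12 t=5s: DENY
  req#13 t=5s: DENY
  req#14 t=5s: DENY
  req#15 t=5s: DENY
  req#16 t=6s: DENY

Answer: AAAADDDDDDDDDDDD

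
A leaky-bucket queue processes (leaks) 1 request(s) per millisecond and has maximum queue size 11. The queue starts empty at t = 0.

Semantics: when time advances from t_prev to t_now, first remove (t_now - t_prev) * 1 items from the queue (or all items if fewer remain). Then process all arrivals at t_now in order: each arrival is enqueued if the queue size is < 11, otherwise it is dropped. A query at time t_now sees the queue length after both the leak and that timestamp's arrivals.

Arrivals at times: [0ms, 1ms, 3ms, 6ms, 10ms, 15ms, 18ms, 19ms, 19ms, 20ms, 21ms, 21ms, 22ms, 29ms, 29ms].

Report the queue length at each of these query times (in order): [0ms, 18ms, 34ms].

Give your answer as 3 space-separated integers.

Queue lengths at query times:
  query t=0ms: backlog = 1
  query t=18ms: backlog = 1
  query t=34ms: backlog = 0

Answer: 1 1 0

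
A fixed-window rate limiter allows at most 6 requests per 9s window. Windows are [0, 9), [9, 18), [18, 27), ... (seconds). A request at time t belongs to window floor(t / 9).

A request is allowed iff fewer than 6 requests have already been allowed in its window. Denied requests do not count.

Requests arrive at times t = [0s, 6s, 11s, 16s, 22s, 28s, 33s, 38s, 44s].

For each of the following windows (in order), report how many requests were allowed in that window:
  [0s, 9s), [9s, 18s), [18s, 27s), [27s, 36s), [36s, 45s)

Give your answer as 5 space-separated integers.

Answer: 2 2 1 2 2

Derivation:
Processing requests:
  req#1 t=0s (window 0): ALLOW
  req#2 t=6s (window 0): ALLOW
  req#3 t=11s (window 1): ALLOW
  req#4 t=16s (window 1): ALLOW
  req#5 t=22s (window 2): ALLOW
  req#6 t=28s (window 3): ALLOW
  req#7 t=33s (window 3): ALLOW
  req#8 t=38s (window 4): ALLOW
  req#9 t=44s (window 4): ALLOW

Allowed counts by window: 2 2 1 2 2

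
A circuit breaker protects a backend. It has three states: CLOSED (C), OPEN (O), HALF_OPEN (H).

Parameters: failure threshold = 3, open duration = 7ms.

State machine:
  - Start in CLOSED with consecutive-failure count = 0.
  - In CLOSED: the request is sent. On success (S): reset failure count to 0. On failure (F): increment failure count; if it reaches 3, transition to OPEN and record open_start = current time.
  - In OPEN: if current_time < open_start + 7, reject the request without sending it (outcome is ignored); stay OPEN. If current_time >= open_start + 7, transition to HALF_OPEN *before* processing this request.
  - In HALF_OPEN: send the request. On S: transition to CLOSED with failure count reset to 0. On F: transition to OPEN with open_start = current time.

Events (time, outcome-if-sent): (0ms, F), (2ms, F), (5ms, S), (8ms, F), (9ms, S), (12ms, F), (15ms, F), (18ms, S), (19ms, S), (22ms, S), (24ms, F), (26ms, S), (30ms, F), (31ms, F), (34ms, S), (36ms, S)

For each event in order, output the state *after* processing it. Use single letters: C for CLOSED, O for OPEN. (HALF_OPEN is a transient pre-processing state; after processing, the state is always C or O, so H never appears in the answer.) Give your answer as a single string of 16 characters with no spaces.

State after each event:
  event#1 t=0ms outcome=F: state=CLOSED
  event#2 t=2ms outcome=F: state=CLOSED
  event#3 t=5ms outcome=S: state=CLOSED
  event#4 t=8ms outcome=F: state=CLOSED
  event#5 t=9ms outcome=S: state=CLOSED
  event#6 t=12ms outcome=F: state=CLOSED
  event#7 t=15ms outcome=F: state=CLOSED
  event#8 t=18ms outcome=S: state=CLOSED
  event#9 t=19ms outcome=S: state=CLOSED
  event#10 t=22ms outcome=S: state=CLOSED
  event#11 t=24ms outcome=F: state=CLOSED
  event#12 t=26ms outcome=S: state=CLOSED
  event#13 t=30ms outcome=F: state=CLOSED
  event#14 t=31ms outcome=F: state=CLOSED
  event#15 t=34ms outcome=S: state=CLOSED
  event#16 t=36ms outcome=S: state=CLOSED

Answer: CCCCCCCCCCCCCCCC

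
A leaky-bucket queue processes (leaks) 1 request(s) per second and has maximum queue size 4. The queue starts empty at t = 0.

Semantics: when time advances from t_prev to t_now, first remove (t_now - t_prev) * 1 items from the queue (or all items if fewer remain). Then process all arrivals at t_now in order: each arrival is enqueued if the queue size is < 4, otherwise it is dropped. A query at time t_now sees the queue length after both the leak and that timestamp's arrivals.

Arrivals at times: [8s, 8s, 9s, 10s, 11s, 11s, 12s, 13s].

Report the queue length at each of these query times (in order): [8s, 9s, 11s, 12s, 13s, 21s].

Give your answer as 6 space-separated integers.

Answer: 2 2 3 3 3 0

Derivation:
Queue lengths at query times:
  query t=8s: backlog = 2
  query t=9s: backlog = 2
  query t=11s: backlog = 3
  query t=12s: backlog = 3
  query t=13s: backlog = 3
  query t=21s: backlog = 0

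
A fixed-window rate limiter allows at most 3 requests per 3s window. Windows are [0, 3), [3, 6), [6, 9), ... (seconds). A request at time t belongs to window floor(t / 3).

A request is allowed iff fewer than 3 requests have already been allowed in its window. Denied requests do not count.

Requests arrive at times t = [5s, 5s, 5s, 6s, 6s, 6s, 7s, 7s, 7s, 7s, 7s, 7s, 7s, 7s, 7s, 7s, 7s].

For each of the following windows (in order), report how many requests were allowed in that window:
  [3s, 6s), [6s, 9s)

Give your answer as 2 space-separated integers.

Processing requests:
  req#1 t=5s (window 1): ALLOW
  req#2 t=5s (window 1): ALLOW
  req#3 t=5s (window 1): ALLOW
  req#4 t=6s (window 2): ALLOW
  req#5 t=6s (window 2): ALLOW
  req#6 t=6s (window 2): ALLOW
  req#7 t=7s (window 2): DENY
  req#8 t=7s (window 2): DENY
  req#9 t=7s (window 2): DENY
  req#10 t=7s (window 2): DENY
  req#11 t=7s (window 2): DENY
  req#12 t=7s (window 2): DENY
  req#13 t=7s (window 2): DENY
  req#14 t=7s (window 2): DENY
  req#15 t=7s (window 2): DENY
  req#16 t=7s (window 2): DENY
  req#17 t=7s (window 2): DENY

Allowed counts by window: 3 3

Answer: 3 3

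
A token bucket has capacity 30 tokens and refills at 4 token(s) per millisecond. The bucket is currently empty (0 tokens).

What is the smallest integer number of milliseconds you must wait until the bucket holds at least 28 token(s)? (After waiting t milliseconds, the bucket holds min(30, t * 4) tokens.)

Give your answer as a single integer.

Need t * 4 >= 28, so t >= 28/4.
Smallest integer t = ceil(28/4) = 7.

Answer: 7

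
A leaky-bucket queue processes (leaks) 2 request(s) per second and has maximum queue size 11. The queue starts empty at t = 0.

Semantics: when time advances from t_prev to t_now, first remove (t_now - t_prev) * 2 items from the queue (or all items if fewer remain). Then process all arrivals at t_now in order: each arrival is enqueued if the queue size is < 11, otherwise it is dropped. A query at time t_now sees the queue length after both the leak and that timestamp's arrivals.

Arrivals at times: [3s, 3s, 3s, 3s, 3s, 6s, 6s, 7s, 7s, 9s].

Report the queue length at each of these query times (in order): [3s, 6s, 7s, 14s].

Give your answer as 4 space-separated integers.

Queue lengths at query times:
  query t=3s: backlog = 5
  query t=6s: backlog = 2
  query t=7s: backlog = 2
  query t=14s: backlog = 0

Answer: 5 2 2 0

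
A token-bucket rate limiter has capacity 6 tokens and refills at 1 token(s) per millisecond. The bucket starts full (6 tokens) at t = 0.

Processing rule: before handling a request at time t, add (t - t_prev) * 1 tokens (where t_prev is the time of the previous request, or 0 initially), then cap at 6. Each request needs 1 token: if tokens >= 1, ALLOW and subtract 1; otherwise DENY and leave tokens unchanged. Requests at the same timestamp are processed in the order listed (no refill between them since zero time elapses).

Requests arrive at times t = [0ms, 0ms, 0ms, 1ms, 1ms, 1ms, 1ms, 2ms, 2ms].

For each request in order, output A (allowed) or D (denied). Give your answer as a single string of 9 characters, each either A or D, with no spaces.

Simulating step by step:
  req#1 t=0ms: ALLOW
  req#2 t=0ms: ALLOW
  req#3 t=0ms: ALLOW
  req#4 t=1ms: ALLOW
  req#5 t=1ms: ALLOW
  req#6 t=1ms: ALLOW
  req#7 t=1ms: ALLOW
  req#8 t=2ms: ALLOW
  req#9 t=2ms: DENY

Answer: AAAAAAAAD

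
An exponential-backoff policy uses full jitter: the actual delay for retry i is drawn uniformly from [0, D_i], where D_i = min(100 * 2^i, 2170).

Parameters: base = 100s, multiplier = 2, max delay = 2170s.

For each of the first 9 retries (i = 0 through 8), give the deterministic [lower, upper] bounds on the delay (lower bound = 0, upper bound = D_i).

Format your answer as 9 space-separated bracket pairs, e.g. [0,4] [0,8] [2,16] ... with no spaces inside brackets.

Answer: [0,100] [0,200] [0,400] [0,800] [0,1600] [0,2170] [0,2170] [0,2170] [0,2170]

Derivation:
Computing bounds per retry:
  i=0: D_i=min(100*2^0,2170)=100, bounds=[0,100]
  i=1: D_i=min(100*2^1,2170)=200, bounds=[0,200]
  i=2: D_i=min(100*2^2,2170)=400, bounds=[0,400]
  i=3: D_i=min(100*2^3,2170)=800, bounds=[0,800]
  i=4: D_i=min(100*2^4,2170)=1600, bounds=[0,1600]
  i=5: D_i=min(100*2^5,2170)=2170, bounds=[0,2170]
  i=6: D_i=min(100*2^6,2170)=2170, bounds=[0,2170]
  i=7: D_i=min(100*2^7,2170)=2170, bounds=[0,2170]
  i=8: D_i=min(100*2^8,2170)=2170, bounds=[0,2170]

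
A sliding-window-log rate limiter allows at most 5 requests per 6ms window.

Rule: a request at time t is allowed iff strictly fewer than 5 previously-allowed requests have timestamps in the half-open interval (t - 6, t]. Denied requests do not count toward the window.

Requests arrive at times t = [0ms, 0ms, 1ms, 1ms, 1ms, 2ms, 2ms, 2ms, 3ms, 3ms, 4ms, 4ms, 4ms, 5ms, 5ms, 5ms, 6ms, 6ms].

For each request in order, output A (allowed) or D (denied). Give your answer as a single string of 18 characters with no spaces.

Tracking allowed requests in the window:
  req#1 t=0ms: ALLOW
  req#2 t=0ms: ALLOW
  req#3 t=1ms: ALLOW
  req#4 t=1ms: ALLOW
  req#5 t=1ms: ALLOW
  req#6 t=2ms: DENY
  req#7 t=2ms: DENY
  req#8 t=2ms: DENY
  req#9 t=3ms: DENY
  req#10 t=3ms: DENY
  req#11 t=4ms: DENY
  req#12 t=4ms: DENY
  req#13 t=4ms: DENY
  req#14 t=5ms: DENY
  req#15 t=5ms: DENY
  req#16 t=5ms: DENY
  req#17 t=6ms: ALLOW
  req#18 t=6ms: ALLOW

Answer: AAAAADDDDDDDDDDDAA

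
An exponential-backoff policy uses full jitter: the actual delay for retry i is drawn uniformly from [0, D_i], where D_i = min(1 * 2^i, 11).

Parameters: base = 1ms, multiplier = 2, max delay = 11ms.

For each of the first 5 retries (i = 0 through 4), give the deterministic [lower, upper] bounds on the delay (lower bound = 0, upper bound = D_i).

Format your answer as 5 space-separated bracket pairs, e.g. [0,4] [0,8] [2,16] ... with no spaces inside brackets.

Answer: [0,1] [0,2] [0,4] [0,8] [0,11]

Derivation:
Computing bounds per retry:
  i=0: D_i=min(1*2^0,11)=1, bounds=[0,1]
  i=1: D_i=min(1*2^1,11)=2, bounds=[0,2]
  i=2: D_i=min(1*2^2,11)=4, bounds=[0,4]
  i=3: D_i=min(1*2^3,11)=8, bounds=[0,8]
  i=4: D_i=min(1*2^4,11)=11, bounds=[0,11]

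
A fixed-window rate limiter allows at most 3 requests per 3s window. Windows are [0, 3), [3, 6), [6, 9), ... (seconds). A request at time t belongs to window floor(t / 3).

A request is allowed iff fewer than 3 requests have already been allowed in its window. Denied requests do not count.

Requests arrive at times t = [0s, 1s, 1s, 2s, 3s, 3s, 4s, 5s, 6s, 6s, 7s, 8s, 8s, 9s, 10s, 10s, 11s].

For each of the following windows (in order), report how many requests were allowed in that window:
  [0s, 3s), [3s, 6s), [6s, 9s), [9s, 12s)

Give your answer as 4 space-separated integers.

Processing requests:
  req#1 t=0s (window 0): ALLOW
  req#2 t=1s (window 0): ALLOW
  req#3 t=1s (window 0): ALLOW
  req#4 t=2s (window 0): DENY
  req#5 t=3s (window 1): ALLOW
  req#6 t=3s (window 1): ALLOW
  req#7 t=4s (window 1): ALLOW
  req#8 t=5s (window 1): DENY
  req#9 t=6s (window 2): ALLOW
  req#10 t=6s (window 2): ALLOW
  req#11 t=7s (window 2): ALLOW
  req#12 t=8s (window 2): DENY
  req#13 t=8s (window 2): DENY
  req#14 t=9s (window 3): ALLOW
  req#15 t=10s (window 3): ALLOW
  req#16 t=10s (window 3): ALLOW
  req#17 t=11s (window 3): DENY

Allowed counts by window: 3 3 3 3

Answer: 3 3 3 3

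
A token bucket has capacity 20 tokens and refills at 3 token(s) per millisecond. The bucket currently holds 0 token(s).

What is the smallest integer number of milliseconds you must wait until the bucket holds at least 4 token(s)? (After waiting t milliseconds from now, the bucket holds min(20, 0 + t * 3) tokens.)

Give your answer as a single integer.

Need 0 + t * 3 >= 4, so t >= 4/3.
Smallest integer t = ceil(4/3) = 2.

Answer: 2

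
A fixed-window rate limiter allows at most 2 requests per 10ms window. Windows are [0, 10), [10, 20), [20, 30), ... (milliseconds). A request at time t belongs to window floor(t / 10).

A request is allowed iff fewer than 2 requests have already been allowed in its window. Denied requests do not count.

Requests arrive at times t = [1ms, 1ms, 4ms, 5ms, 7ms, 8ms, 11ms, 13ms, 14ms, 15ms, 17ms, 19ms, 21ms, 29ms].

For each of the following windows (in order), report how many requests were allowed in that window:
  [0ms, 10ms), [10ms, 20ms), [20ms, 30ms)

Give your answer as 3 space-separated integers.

Processing requests:
  req#1 t=1ms (window 0): ALLOW
  req#2 t=1ms (window 0): ALLOW
  req#3 t=4ms (window 0): DENY
  req#4 t=5ms (window 0): DENY
  req#5 t=7ms (window 0): DENY
  req#6 t=8ms (window 0): DENY
  req#7 t=11ms (window 1): ALLOW
  req#8 t=13ms (window 1): ALLOW
  req#9 t=14ms (window 1): DENY
  req#10 t=15ms (window 1): DENY
  req#11 t=17ms (window 1): DENY
  req#12 t=19ms (window 1): DENY
  req#13 t=21ms (window 2): ALLOW
  req#14 t=29ms (window 2): ALLOW

Allowed counts by window: 2 2 2

Answer: 2 2 2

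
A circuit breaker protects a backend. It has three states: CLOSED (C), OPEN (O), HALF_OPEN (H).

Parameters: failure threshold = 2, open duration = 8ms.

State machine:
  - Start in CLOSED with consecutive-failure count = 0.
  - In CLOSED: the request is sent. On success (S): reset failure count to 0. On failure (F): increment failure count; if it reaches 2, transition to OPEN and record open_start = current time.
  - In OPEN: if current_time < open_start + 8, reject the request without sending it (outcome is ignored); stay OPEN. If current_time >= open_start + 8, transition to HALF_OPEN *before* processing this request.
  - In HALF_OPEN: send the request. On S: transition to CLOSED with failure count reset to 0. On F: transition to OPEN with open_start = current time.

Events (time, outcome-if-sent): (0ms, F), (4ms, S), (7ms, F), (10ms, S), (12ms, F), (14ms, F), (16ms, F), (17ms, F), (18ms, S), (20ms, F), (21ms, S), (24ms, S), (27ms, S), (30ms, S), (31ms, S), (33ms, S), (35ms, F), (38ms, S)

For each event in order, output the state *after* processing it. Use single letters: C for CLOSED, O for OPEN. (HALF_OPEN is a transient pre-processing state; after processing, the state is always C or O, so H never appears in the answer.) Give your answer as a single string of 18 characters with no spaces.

Answer: CCCCCOOOOOOCCCCCCC

Derivation:
State after each event:
  event#1 t=0ms outcome=F: state=CLOSED
  event#2 t=4ms outcome=S: state=CLOSED
  event#3 t=7ms outcome=F: state=CLOSED
  event#4 t=10ms outcome=S: state=CLOSED
  event#5 t=12ms outcome=F: state=CLOSED
  event#6 t=14ms outcome=F: state=OPEN
  event#7 t=16ms outcome=F: state=OPEN
  event#8 t=17ms outcome=F: state=OPEN
  event#9 t=18ms outcome=S: state=OPEN
  event#10 t=20ms outcome=F: state=OPEN
  event#11 t=21ms outcome=S: state=OPEN
  event#12 t=24ms outcome=S: state=CLOSED
  event#13 t=27ms outcome=S: state=CLOSED
  event#14 t=30ms outcome=S: state=CLOSED
  event#15 t=31ms outcome=S: state=CLOSED
  event#16 t=33ms outcome=S: state=CLOSED
  event#17 t=35ms outcome=F: state=CLOSED
  event#18 t=38ms outcome=S: state=CLOSED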